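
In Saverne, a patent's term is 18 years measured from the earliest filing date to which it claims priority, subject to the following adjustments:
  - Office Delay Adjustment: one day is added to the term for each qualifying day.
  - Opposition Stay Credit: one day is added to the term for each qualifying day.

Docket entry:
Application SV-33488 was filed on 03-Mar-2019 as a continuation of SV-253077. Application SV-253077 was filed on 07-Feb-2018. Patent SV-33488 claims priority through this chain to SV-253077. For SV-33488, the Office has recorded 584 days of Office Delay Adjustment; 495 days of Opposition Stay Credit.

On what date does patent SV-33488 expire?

2039-01-21

Earliest priority filing: 7 February 2018.
Base term: 7 February 2018 + 18 years → 7 February 2036.
Office Delay Adjustment: +584 days → 13 September 2037.
Opposition Stay Credit: +495 days → 21 January 2039.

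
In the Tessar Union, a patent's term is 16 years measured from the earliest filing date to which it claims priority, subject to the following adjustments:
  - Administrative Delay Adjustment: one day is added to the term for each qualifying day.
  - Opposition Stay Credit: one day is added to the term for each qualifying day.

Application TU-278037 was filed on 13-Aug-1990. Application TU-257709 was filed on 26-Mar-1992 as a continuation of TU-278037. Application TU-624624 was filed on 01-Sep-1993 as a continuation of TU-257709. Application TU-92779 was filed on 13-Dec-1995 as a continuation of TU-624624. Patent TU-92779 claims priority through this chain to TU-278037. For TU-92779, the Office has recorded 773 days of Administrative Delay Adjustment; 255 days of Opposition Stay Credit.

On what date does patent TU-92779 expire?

Earliest priority filing: 13 August 1990.
Base term: 13 August 1990 + 16 years → 13 August 2006.
Administrative Delay Adjustment: +773 days → 24 September 2008.
Opposition Stay Credit: +255 days → 6 June 2009.

2009-06-06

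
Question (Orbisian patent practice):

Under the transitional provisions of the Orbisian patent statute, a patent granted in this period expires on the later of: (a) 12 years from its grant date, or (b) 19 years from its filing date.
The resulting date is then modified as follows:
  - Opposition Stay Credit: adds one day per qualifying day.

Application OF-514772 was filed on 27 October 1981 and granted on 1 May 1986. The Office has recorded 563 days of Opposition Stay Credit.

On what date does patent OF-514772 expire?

(a) grant + 12 years → 1 May 1998.
(b) filing + 19 years → 27 October 2000.
Later of the two: 27 October 2000.
Opposition Stay Credit: +563 days → 13 May 2002.

May 13, 2002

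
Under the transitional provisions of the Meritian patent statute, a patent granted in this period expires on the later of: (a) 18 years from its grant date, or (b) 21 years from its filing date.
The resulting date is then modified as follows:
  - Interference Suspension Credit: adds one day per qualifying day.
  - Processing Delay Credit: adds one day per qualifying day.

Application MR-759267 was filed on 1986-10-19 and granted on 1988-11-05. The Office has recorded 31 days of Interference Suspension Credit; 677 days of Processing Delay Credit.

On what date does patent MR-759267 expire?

2009-09-26

(a) grant + 18 years → 5 November 2006.
(b) filing + 21 years → 19 October 2007.
Later of the two: 19 October 2007.
Interference Suspension Credit: +31 days → 19 November 2007.
Processing Delay Credit: +677 days → 26 September 2009.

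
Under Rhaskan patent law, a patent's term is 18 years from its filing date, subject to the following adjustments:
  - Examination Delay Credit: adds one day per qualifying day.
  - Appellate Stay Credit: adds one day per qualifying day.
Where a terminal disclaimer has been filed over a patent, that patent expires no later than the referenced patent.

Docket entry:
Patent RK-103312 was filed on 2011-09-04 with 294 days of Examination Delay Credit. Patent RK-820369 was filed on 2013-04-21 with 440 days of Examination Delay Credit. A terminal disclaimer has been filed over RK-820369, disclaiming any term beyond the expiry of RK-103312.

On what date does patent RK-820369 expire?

2030-06-25

Natural term of RK-820369:
  Base: filing + 18 years → 21 April 2031.
  Examination Delay Credit: +440 days → 4 July 2032.
Expiry of referenced patent RK-103312:
  Base: filing + 18 years → 4 September 2029.
  Examination Delay Credit: +294 days → 25 June 2030.
Terminal disclaimer: RK-820369 expires on the earlier of 4 July 2032 and 25 June 2030.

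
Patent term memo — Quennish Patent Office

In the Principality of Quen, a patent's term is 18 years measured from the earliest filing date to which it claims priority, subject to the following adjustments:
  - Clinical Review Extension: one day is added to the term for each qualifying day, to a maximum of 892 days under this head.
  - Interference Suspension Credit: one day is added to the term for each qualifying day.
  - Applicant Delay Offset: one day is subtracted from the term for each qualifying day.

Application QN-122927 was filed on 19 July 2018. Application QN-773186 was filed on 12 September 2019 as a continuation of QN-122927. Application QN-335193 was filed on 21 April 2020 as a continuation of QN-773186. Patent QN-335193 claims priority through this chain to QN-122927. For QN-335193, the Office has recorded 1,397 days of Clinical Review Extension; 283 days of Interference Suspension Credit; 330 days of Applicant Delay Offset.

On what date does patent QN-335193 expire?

Earliest priority filing: 19 July 2018.
Base term: 19 July 2018 + 18 years → 19 July 2036.
Clinical Review Extension: 1397 days claimed exceeds the 892-day cap, so +892 days → 28 December 2038.
Interference Suspension Credit: +283 days → 7 October 2039.
Applicant Delay Offset: −330 days → 11 November 2038.

November 11, 2038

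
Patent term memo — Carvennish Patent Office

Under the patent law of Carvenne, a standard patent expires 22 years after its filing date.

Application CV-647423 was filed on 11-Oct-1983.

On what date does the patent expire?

Filing date + 22 years → 11 October 2005.

2005-10-11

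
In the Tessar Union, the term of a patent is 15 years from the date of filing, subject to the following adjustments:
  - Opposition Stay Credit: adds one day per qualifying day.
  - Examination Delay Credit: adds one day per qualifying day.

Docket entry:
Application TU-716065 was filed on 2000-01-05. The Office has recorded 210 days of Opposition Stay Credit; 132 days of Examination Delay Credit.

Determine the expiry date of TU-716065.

December 13, 2015

Base term: filing date + 15 years → 5 January 2015.
Opposition Stay Credit: +210 days → 3 August 2015.
Examination Delay Credit: +132 days → 13 December 2015.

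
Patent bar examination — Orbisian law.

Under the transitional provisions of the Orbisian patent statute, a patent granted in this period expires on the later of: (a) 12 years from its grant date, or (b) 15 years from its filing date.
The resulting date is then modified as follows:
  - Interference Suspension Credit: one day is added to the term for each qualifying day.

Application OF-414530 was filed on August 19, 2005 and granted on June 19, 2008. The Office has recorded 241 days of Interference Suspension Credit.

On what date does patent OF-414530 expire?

(a) grant + 12 years → 19 June 2020.
(b) filing + 15 years → 19 August 2020.
Later of the two: 19 August 2020.
Interference Suspension Credit: +241 days → 17 April 2021.

2021-04-17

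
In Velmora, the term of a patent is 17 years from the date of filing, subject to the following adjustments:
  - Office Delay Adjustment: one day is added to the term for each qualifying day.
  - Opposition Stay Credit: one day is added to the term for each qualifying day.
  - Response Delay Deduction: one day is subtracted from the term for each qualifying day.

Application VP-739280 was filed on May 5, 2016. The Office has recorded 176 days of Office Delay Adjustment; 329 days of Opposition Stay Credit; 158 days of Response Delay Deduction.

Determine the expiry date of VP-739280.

2034-04-17

Base term: filing date + 17 years → 5 May 2033.
Office Delay Adjustment: +176 days → 28 October 2033.
Opposition Stay Credit: +329 days → 22 September 2034.
Response Delay Deduction: −158 days → 17 April 2034.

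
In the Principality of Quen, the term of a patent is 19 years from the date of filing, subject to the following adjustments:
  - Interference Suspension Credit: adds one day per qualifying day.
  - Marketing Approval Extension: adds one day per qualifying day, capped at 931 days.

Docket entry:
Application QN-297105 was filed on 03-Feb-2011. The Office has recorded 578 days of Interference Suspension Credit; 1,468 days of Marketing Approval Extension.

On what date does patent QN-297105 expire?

Base term: filing date + 19 years → 3 February 2030.
Interference Suspension Credit: +578 days → 4 September 2031.
Marketing Approval Extension: 1468 days claimed exceeds the 931-day cap, so +931 days → 23 March 2034.

March 23, 2034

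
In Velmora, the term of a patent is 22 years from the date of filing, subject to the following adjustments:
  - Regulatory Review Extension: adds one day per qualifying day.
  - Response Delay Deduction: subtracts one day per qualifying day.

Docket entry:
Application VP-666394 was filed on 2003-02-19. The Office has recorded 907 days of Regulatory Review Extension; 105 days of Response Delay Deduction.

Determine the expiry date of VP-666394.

May 2, 2027

Base term: filing date + 22 years → 19 February 2025.
Regulatory Review Extension: +907 days → 15 August 2027.
Response Delay Deduction: −105 days → 2 May 2027.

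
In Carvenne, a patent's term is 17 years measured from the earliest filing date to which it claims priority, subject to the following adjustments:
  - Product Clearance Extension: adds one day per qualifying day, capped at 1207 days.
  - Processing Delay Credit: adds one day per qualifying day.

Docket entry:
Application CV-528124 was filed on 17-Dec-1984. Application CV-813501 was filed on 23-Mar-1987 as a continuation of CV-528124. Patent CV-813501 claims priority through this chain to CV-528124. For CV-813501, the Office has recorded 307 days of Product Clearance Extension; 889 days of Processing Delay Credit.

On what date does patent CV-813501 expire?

March 27, 2005

Earliest priority filing: 17 December 1984.
Base term: 17 December 1984 + 17 years → 17 December 2001.
Product Clearance Extension: 307 days (within the 1207-day cap) → +307 days → 20 October 2002.
Processing Delay Credit: +889 days → 27 March 2005.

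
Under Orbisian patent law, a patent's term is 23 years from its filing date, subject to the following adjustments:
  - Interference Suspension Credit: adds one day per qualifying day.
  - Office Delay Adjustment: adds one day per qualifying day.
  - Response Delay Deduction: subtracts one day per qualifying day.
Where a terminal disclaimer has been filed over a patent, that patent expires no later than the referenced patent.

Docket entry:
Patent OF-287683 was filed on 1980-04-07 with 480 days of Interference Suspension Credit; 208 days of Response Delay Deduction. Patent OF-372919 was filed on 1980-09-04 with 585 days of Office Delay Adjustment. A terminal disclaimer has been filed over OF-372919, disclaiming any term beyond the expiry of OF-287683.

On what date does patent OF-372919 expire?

January 4, 2004

Natural term of OF-372919:
  Base: filing + 23 years → 4 September 2003.
  Office Delay Adjustment: +585 days → 11 April 2005.
Expiry of referenced patent OF-287683:
  Base: filing + 23 years → 7 April 2003.
  Interference Suspension Credit: +480 days → 30 July 2004.
  Response Delay Deduction: −208 days → 4 January 2004.
Terminal disclaimer: OF-372919 expires on the earlier of 11 April 2005 and 4 January 2004.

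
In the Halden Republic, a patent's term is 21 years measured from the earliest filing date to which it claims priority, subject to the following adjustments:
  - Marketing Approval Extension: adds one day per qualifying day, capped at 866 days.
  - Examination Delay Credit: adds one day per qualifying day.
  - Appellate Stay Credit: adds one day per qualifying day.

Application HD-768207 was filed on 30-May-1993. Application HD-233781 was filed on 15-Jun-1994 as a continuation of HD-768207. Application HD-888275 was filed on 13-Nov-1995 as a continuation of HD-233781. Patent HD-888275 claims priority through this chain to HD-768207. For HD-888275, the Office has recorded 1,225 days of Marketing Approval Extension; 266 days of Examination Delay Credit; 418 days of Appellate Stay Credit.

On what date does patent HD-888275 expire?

August 27, 2018

Earliest priority filing: 30 May 1993.
Base term: 30 May 1993 + 21 years → 30 May 2014.
Marketing Approval Extension: 1225 days claimed exceeds the 866-day cap, so +866 days → 12 October 2016.
Examination Delay Credit: +266 days → 5 July 2017.
Appellate Stay Credit: +418 days → 27 August 2018.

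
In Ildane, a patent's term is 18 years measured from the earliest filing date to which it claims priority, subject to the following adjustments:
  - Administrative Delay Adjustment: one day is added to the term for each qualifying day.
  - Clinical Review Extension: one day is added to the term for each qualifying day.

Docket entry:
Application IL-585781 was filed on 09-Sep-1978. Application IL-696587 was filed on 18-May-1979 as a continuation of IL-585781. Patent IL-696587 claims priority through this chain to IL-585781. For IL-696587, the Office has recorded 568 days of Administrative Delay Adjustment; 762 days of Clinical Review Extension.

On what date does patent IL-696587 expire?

2000-05-01

Earliest priority filing: 9 September 1978.
Base term: 9 September 1978 + 18 years → 9 September 1996.
Administrative Delay Adjustment: +568 days → 31 March 1998.
Clinical Review Extension: +762 days → 1 May 2000.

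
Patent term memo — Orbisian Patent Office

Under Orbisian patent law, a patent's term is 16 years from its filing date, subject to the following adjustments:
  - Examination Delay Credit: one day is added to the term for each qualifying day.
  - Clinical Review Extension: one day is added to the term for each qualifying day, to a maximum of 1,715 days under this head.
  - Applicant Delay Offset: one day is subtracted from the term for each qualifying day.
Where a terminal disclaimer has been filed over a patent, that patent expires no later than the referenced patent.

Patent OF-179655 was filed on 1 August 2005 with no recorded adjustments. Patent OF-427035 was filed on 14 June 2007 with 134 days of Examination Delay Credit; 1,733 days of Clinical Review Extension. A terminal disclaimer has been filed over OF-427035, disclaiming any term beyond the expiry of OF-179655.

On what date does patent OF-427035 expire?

2021-08-01

Natural term of OF-427035:
  Base: filing + 16 years → 14 June 2023.
  Examination Delay Credit: +134 days → 26 October 2023.
  Clinical Review Extension: 1733 days claimed exceeds the 1715-day cap, so +1715 days → 6 July 2028.
Expiry of referenced patent OF-179655:
  Base: filing + 16 years → 1 August 2021.
Terminal disclaimer: OF-427035 expires on the earlier of 6 July 2028 and 1 August 2021.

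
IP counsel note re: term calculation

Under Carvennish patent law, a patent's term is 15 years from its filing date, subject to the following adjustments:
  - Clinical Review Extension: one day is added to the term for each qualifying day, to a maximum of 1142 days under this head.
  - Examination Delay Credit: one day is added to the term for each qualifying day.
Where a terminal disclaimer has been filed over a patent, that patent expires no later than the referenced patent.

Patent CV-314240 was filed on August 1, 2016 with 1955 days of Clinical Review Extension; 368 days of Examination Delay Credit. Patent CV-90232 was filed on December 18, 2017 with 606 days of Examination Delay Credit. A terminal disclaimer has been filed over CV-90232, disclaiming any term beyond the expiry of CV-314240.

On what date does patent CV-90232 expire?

2034-08-16

Natural term of CV-90232:
  Base: filing + 15 years → 18 December 2032.
  Examination Delay Credit: +606 days → 16 August 2034.
Expiry of referenced patent CV-314240:
  Base: filing + 15 years → 1 August 2031.
  Clinical Review Extension: 1955 days claimed exceeds the 1142-day cap, so +1142 days → 16 September 2034.
  Examination Delay Credit: +368 days → 19 September 2035.
Terminal disclaimer: CV-90232 expires on the earlier of 16 August 2034 and 19 September 2035.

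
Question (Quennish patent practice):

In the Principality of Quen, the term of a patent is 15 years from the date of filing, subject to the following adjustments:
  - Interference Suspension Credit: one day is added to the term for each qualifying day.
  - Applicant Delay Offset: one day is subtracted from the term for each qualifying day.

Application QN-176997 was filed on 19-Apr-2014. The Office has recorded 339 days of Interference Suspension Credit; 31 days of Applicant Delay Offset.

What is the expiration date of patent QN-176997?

2030-02-21

Base term: filing date + 15 years → 19 April 2029.
Interference Suspension Credit: +339 days → 24 March 2030.
Applicant Delay Offset: −31 days → 21 February 2030.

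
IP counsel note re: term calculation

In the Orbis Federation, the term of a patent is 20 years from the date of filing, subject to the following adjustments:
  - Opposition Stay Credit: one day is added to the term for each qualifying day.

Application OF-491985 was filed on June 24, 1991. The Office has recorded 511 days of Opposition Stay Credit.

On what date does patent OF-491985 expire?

Base term: filing date + 20 years → 24 June 2011.
Opposition Stay Credit: +511 days → 16 November 2012.

2012-11-16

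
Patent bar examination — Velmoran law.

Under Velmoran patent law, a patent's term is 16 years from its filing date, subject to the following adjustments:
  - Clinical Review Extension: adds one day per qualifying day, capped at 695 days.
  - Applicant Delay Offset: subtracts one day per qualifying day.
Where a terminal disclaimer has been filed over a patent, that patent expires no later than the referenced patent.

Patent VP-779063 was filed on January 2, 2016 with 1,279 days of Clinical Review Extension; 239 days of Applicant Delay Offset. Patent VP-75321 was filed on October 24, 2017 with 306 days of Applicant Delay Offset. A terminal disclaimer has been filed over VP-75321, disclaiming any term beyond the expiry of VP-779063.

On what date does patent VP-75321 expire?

Natural term of VP-75321:
  Base: filing + 16 years → 24 October 2033.
  Applicant Delay Offset: −306 days → 22 December 2032.
Expiry of referenced patent VP-779063:
  Base: filing + 16 years → 2 January 2032.
  Clinical Review Extension: 1279 days claimed exceeds the 695-day cap, so +695 days → 27 November 2033.
  Applicant Delay Offset: −239 days → 2 April 2033.
Terminal disclaimer: VP-75321 expires on the earlier of 22 December 2032 and 2 April 2033.

December 22, 2032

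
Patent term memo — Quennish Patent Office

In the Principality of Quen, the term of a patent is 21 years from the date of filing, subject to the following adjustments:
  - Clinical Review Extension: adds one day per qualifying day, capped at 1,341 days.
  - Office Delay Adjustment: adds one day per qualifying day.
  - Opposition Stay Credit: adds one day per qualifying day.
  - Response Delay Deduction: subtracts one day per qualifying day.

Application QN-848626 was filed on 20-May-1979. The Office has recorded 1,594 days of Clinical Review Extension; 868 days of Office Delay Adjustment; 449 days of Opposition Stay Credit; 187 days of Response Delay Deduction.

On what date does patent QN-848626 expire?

Base term: filing date + 21 years → 20 May 2000.
Clinical Review Extension: 1594 days claimed exceeds the 1341-day cap, so +1341 days → 21 January 2004.
Office Delay Adjustment: +868 days → 7 June 2006.
Opposition Stay Credit: +449 days → 30 August 2007.
Response Delay Deduction: −187 days → 24 February 2007.

2007-02-24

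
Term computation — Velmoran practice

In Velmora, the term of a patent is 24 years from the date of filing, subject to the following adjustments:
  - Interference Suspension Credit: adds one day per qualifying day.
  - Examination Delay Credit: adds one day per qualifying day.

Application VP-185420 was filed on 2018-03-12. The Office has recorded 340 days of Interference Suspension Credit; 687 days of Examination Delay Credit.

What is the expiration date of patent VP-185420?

Base term: filing date + 24 years → 12 March 2042.
Interference Suspension Credit: +340 days → 15 February 2043.
Examination Delay Credit: +687 days → 2 January 2045.

2045-01-02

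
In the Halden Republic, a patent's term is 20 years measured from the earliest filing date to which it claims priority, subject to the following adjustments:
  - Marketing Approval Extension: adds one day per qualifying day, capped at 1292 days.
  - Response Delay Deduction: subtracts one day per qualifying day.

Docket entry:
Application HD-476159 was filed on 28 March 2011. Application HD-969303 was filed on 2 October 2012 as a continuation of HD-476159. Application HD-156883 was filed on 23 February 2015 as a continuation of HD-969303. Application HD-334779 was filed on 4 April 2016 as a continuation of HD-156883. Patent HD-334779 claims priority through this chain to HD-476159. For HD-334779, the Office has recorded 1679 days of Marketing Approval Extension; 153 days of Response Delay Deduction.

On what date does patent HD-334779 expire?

May 10, 2034

Earliest priority filing: 28 March 2011.
Base term: 28 March 2011 + 20 years → 28 March 2031.
Marketing Approval Extension: 1679 days claimed exceeds the 1292-day cap, so +1292 days → 10 October 2034.
Response Delay Deduction: −153 days → 10 May 2034.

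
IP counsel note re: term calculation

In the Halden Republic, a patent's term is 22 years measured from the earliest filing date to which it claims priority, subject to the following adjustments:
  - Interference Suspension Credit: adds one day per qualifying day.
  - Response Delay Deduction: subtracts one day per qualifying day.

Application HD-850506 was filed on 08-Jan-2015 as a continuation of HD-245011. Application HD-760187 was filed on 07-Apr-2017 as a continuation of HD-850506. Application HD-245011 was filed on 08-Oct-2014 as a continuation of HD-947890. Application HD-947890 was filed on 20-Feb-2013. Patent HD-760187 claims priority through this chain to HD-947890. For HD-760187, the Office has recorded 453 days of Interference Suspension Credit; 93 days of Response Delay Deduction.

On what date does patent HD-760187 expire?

Earliest priority filing: 20 February 2013.
Base term: 20 February 2013 + 22 years → 20 February 2035.
Interference Suspension Credit: +453 days → 18 May 2036.
Response Delay Deduction: −93 days → 15 February 2036.

February 15, 2036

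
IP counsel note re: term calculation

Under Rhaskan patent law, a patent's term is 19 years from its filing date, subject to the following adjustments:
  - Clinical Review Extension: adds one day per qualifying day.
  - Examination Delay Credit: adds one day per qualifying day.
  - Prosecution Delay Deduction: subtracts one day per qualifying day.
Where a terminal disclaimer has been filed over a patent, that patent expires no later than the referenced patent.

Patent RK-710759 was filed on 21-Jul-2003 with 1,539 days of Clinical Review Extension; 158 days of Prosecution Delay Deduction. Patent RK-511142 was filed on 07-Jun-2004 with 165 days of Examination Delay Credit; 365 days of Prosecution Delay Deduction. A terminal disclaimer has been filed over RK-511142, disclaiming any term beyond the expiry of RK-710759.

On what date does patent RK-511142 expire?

Natural term of RK-511142:
  Base: filing + 19 years → 7 June 2023.
  Examination Delay Credit: +165 days → 19 November 2023.
  Prosecution Delay Deduction: −365 days → 19 November 2022.
Expiry of referenced patent RK-710759:
  Base: filing + 19 years → 21 July 2022.
  Clinical Review Extension: +1539 days → 7 October 2026.
  Prosecution Delay Deduction: −158 days → 2 May 2026.
Terminal disclaimer: RK-511142 expires on the earlier of 19 November 2022 and 2 May 2026.

2022-11-19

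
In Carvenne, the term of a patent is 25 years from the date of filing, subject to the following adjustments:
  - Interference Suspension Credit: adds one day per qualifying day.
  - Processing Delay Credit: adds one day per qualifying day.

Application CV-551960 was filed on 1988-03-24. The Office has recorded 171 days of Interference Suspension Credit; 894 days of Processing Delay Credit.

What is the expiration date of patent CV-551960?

Base term: filing date + 25 years → 24 March 2013.
Interference Suspension Credit: +171 days → 11 September 2013.
Processing Delay Credit: +894 days → 22 February 2016.

February 22, 2016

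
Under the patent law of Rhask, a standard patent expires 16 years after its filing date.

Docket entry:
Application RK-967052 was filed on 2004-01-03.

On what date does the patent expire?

2020-01-03

Filing date + 16 years → 3 January 2020.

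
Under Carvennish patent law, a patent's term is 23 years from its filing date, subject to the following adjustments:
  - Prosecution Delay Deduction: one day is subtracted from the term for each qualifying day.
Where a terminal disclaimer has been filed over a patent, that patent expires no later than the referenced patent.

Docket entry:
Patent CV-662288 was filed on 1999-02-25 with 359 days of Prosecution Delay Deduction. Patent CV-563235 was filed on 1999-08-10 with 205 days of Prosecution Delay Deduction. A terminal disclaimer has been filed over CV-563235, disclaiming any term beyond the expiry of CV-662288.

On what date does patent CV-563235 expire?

Natural term of CV-563235:
  Base: filing + 23 years → 10 August 2022.
  Prosecution Delay Deduction: −205 days → 17 January 2022.
Expiry of referenced patent CV-662288:
  Base: filing + 23 years → 25 February 2022.
  Prosecution Delay Deduction: −359 days → 3 March 2021.
Terminal disclaimer: CV-563235 expires on the earlier of 17 January 2022 and 3 March 2021.

2021-03-03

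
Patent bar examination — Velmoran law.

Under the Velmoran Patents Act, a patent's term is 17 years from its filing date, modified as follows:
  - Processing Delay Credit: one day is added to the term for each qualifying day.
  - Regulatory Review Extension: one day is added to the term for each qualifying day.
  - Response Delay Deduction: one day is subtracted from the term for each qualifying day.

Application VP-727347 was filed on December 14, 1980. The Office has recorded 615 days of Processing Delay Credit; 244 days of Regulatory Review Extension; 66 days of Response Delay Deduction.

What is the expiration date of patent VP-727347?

2000-02-15

Base term: filing date + 17 years → 14 December 1997.
Processing Delay Credit: +615 days → 21 August 1999.
Regulatory Review Extension: +244 days → 21 April 2000.
Response Delay Deduction: −66 days → 15 February 2000.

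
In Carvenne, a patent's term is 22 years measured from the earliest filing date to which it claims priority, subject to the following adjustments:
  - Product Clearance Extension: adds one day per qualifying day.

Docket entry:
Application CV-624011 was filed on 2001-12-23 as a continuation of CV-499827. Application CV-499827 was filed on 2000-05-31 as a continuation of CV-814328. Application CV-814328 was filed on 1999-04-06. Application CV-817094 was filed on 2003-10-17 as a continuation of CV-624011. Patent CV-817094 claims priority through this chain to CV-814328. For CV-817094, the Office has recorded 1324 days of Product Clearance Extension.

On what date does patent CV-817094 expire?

Earliest priority filing: 6 April 1999.
Base term: 6 April 1999 + 22 years → 6 April 2021.
Product Clearance Extension: +1324 days → 20 November 2024.

November 20, 2024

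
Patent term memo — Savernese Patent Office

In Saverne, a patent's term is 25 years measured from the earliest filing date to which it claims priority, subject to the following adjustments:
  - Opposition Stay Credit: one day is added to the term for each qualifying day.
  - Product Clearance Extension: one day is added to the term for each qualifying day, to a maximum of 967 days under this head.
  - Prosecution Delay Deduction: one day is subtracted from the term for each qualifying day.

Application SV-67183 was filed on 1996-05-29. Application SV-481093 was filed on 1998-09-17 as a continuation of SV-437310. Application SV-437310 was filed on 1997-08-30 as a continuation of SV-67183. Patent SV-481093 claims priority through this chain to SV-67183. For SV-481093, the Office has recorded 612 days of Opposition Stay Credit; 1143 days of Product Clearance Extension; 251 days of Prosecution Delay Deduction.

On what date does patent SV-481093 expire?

Earliest priority filing: 29 May 1996.
Base term: 29 May 1996 + 25 years → 29 May 2021.
Opposition Stay Credit: +612 days → 31 January 2023.
Product Clearance Extension: 1143 days claimed exceeds the 967-day cap, so +967 days → 24 September 2025.
Prosecution Delay Deduction: −251 days → 16 January 2025.

2025-01-16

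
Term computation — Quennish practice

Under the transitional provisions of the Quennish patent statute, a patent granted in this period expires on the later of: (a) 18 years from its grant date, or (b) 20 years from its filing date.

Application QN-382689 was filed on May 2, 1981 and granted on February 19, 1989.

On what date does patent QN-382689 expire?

(a) grant + 18 years → 19 February 2007.
(b) filing + 20 years → 2 May 2001.
Later of the two: 19 February 2007.

2007-02-19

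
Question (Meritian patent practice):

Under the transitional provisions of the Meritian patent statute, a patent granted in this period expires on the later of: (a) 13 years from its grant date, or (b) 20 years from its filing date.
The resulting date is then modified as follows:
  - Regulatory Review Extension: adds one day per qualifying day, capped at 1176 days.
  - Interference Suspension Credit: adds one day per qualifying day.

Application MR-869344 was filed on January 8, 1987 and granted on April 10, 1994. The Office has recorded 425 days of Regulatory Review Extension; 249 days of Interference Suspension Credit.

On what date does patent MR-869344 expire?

2009-02-12

(a) grant + 13 years → 10 April 2007.
(b) filing + 20 years → 8 January 2007.
Later of the two: 10 April 2007.
Regulatory Review Extension: 425 days (within the 1176-day cap) → +425 days → 8 June 2008.
Interference Suspension Credit: +249 days → 12 February 2009.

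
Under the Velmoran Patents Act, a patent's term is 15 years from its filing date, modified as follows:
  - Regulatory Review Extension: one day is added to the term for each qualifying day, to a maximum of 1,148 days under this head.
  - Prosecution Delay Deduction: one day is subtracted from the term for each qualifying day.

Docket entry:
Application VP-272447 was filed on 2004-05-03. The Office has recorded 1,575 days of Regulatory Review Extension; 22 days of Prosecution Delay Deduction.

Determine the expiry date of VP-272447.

Base term: filing date + 15 years → 3 May 2019.
Regulatory Review Extension: 1575 days claimed exceeds the 1148-day cap, so +1148 days → 24 June 2022.
Prosecution Delay Deduction: −22 days → 2 June 2022.

2022-06-02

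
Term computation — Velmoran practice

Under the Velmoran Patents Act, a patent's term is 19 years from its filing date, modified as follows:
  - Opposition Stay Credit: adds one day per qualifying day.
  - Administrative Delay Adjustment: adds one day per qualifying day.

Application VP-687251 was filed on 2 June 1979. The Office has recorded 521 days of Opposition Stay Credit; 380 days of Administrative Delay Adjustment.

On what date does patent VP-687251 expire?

2000-11-19

Base term: filing date + 19 years → 2 June 1998.
Opposition Stay Credit: +521 days → 5 November 1999.
Administrative Delay Adjustment: +380 days → 19 November 2000.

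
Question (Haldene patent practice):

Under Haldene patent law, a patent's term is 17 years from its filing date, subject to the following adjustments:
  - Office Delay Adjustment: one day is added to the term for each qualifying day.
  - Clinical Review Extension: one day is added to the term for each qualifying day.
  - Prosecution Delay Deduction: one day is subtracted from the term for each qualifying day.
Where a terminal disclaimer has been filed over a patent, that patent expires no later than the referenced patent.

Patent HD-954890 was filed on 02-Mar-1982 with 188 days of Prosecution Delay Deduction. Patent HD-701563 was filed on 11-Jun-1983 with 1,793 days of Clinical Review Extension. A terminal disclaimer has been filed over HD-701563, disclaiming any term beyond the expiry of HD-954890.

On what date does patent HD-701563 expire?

Natural term of HD-701563:
  Base: filing + 17 years → 11 June 2000.
  Clinical Review Extension: +1793 days → 9 May 2005.
Expiry of referenced patent HD-954890:
  Base: filing + 17 years → 2 March 1999.
  Prosecution Delay Deduction: −188 days → 26 August 1998.
Terminal disclaimer: HD-701563 expires on the earlier of 9 May 2005 and 26 August 1998.

1998-08-26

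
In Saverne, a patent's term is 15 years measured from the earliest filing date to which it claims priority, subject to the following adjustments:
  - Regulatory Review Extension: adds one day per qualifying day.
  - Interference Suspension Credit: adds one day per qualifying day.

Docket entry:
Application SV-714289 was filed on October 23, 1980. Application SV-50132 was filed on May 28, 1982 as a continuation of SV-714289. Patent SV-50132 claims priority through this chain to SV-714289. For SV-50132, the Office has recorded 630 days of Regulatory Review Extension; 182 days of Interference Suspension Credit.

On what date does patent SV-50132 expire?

January 12, 1998

Earliest priority filing: 23 October 1980.
Base term: 23 October 1980 + 15 years → 23 October 1995.
Regulatory Review Extension: +630 days → 14 July 1997.
Interference Suspension Credit: +182 days → 12 January 1998.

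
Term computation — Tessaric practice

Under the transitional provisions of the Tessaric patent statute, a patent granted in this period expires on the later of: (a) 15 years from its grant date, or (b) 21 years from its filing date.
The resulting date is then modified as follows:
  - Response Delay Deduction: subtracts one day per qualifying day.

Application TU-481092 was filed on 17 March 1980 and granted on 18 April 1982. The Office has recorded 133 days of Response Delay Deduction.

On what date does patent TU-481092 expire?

(a) grant + 15 years → 18 April 1997.
(b) filing + 21 years → 17 March 2001.
Later of the two: 17 March 2001.
Response Delay Deduction: −133 days → 4 November 2000.

November 4, 2000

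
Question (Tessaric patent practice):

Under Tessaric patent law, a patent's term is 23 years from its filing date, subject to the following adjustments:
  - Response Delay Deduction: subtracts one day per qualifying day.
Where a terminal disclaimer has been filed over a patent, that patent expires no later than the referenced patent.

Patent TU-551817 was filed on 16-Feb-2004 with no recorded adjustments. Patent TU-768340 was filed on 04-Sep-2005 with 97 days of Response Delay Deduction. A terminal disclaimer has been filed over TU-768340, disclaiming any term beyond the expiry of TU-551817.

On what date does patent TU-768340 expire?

Natural term of TU-768340:
  Base: filing + 23 years → 4 September 2028.
  Response Delay Deduction: −97 days → 30 May 2028.
Expiry of referenced patent TU-551817:
  Base: filing + 23 years → 16 February 2027.
Terminal disclaimer: TU-768340 expires on the earlier of 30 May 2028 and 16 February 2027.

February 16, 2027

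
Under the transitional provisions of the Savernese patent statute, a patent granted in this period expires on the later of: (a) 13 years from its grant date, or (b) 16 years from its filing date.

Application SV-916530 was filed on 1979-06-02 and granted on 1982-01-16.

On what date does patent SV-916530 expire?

June 2, 1995

(a) grant + 13 years → 16 January 1995.
(b) filing + 16 years → 2 June 1995.
Later of the two: 2 June 1995.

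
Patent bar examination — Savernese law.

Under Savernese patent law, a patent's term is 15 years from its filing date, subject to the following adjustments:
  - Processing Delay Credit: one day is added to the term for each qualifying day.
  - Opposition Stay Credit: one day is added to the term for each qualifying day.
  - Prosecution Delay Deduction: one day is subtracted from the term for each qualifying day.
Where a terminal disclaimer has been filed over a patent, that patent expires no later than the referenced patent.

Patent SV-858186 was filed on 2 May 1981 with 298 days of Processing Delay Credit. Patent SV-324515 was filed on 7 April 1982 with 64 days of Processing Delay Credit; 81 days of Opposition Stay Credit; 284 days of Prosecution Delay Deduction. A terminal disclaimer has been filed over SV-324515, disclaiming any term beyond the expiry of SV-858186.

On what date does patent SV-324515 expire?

November 19, 1996

Natural term of SV-324515:
  Base: filing + 15 years → 7 April 1997.
  Processing Delay Credit: +64 days → 10 June 1997.
  Opposition Stay Credit: +81 days → 30 August 1997.
  Prosecution Delay Deduction: −284 days → 19 November 1996.
Expiry of referenced patent SV-858186:
  Base: filing + 15 years → 2 May 1996.
  Processing Delay Credit: +298 days → 24 February 1997.
Terminal disclaimer: SV-324515 expires on the earlier of 19 November 1996 and 24 February 1997.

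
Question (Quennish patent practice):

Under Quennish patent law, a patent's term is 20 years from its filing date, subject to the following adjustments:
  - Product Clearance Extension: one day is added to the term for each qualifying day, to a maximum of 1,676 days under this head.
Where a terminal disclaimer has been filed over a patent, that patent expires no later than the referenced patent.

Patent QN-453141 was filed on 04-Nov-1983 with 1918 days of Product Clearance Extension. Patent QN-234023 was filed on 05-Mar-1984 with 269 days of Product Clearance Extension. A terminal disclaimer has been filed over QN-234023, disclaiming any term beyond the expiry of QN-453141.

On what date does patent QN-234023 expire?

2004-11-29

Natural term of QN-234023:
  Base: filing + 20 years → 5 March 2004.
  Product Clearance Extension: 269 days (within the 1676-day cap) → +269 days → 29 November 2004.
Expiry of referenced patent QN-453141:
  Base: filing + 20 years → 4 November 2003.
  Product Clearance Extension: 1918 days claimed exceeds the 1676-day cap, so +1676 days → 6 June 2008.
Terminal disclaimer: QN-234023 expires on the earlier of 29 November 2004 and 6 June 2008.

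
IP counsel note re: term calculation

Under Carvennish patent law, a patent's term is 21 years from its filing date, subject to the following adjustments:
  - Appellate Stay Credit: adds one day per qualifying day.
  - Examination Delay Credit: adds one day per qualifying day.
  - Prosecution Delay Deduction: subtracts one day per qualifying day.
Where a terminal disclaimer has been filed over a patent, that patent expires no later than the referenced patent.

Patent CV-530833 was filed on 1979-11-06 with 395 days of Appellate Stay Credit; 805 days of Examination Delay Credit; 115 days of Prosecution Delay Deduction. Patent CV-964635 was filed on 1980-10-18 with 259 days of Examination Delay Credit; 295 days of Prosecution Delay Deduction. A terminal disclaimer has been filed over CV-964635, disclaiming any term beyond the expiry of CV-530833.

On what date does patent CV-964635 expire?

September 12, 2001

Natural term of CV-964635:
  Base: filing + 21 years → 18 October 2001.
  Examination Delay Credit: +259 days → 4 July 2002.
  Prosecution Delay Deduction: −295 days → 12 September 2001.
Expiry of referenced patent CV-530833:
  Base: filing + 21 years → 6 November 2000.
  Appellate Stay Credit: +395 days → 6 December 2001.
  Examination Delay Credit: +805 days → 19 February 2004.
  Prosecution Delay Deduction: −115 days → 27 October 2003.
Terminal disclaimer: CV-964635 expires on the earlier of 12 September 2001 and 27 October 2003.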